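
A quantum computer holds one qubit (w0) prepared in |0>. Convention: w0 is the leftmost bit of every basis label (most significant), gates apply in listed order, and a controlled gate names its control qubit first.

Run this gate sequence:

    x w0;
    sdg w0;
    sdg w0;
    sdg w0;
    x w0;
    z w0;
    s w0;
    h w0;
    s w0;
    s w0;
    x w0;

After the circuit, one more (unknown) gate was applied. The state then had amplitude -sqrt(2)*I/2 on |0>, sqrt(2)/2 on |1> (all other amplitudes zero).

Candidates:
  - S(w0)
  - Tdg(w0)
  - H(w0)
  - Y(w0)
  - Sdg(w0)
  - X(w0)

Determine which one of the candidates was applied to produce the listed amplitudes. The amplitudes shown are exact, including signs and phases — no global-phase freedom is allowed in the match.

It was Sdg(w0) that produced the state shown.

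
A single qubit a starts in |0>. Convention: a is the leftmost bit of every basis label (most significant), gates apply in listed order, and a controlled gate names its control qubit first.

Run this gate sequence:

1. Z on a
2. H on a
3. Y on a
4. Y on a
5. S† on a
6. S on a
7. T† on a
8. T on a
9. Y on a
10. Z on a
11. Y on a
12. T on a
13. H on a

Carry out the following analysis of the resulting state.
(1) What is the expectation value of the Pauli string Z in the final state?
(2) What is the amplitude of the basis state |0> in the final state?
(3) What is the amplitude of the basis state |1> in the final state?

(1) In the final state, Z has expectation -sqrt(2)/2.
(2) |0> carries amplitude -1/2 + exp(I*pi/4)/2 in the final state.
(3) The amplitude on |1> is -1/2 - exp(I*pi/4)/2.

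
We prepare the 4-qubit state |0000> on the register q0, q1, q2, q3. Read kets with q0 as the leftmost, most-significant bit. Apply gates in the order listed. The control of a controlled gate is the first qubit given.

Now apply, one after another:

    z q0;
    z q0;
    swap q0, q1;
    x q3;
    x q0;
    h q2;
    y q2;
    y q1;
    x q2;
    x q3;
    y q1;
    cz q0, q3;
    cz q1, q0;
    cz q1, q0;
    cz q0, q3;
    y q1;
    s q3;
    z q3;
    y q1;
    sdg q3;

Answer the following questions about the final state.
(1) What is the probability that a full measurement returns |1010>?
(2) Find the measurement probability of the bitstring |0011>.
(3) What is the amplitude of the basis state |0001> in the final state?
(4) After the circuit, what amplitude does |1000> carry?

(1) Outcome |1010> occurs with probability 1/2.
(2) A full measurement returns |0011> with probability 0.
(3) The final state's coefficient on |0001> equals 0.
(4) |1000> carries amplitude sqrt(2)*I/2 in the final state.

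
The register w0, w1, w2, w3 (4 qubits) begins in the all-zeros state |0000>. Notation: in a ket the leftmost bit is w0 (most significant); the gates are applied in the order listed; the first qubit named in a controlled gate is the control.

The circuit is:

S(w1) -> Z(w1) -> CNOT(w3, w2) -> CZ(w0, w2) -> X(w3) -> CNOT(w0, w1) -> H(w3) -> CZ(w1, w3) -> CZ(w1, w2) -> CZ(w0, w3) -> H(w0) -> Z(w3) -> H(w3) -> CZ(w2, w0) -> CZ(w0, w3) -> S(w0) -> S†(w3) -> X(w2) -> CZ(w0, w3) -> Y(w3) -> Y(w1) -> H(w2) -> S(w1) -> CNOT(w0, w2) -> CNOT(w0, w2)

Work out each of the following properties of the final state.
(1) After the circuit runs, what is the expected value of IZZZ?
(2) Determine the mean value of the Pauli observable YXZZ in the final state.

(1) In the final state, IZZZ has expectation 0.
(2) The expectation value of YXZZ is 0.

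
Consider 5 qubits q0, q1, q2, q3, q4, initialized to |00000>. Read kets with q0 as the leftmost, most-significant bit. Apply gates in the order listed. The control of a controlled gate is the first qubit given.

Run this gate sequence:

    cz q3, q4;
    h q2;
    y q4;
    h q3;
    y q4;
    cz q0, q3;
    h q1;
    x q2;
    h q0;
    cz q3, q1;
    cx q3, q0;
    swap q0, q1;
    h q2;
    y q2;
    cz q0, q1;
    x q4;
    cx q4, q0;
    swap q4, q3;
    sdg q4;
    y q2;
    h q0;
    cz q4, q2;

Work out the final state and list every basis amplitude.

After the circuit, the state carries amplitude 1/2 on |00010>, -I/2 on |01011>, I/2 on |10011>, -1/2 on |11010>, and 0 on every other basis state.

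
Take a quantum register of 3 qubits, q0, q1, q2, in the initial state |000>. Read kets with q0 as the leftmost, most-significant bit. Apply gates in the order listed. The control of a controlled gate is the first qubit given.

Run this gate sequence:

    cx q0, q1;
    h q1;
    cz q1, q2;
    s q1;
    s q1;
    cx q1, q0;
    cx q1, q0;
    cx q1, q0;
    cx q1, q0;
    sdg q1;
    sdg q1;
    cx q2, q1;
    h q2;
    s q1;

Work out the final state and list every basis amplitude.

The resulting statevector has amplitude 1/2 on |000>, 1/2 on |001>, I/2 on |010>, I/2 on |011>, 0 on |100>, 0 on |101>, 0 on |110>, 0 on |111>. Key observation: steps 4-11 multiply out to the identity, so the circuit reduces to the remaining gates.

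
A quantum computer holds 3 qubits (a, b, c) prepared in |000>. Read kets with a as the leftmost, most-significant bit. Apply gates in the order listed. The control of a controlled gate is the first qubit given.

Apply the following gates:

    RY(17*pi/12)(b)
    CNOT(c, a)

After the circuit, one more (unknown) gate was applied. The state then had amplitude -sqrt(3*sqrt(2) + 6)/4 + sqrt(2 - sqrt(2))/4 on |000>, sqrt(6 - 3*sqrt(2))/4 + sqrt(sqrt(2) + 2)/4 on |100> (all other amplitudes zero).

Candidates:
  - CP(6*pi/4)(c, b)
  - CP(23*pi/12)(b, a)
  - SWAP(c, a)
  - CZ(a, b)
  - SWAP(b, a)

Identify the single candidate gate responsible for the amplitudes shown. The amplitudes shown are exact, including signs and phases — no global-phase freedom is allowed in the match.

The unique candidate consistent with the amplitudes is SWAP(b, a).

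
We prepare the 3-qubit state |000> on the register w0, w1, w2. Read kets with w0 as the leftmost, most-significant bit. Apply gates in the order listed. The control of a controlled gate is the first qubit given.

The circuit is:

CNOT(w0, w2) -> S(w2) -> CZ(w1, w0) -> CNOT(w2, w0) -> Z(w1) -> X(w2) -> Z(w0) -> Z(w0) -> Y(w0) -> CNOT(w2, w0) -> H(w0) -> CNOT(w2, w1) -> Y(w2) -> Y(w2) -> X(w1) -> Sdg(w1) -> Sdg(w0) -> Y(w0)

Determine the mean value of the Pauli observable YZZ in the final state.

In the final state, YZZ has expectation 1.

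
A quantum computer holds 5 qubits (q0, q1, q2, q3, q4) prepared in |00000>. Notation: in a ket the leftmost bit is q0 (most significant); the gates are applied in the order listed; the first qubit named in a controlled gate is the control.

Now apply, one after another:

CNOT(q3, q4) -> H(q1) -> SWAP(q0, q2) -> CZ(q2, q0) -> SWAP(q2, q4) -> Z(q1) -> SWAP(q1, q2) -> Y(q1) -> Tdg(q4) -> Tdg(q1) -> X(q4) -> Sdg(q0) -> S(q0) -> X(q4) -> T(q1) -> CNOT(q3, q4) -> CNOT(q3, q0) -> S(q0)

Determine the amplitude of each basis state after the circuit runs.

The resulting statevector has amplitude sqrt(2)*I/2 on |01000>, -sqrt(2)*I/2 on |01100>, and 0 on every other basis state. Key observation: the block from step 10 through step 15 cancels to the identity and can be dropped.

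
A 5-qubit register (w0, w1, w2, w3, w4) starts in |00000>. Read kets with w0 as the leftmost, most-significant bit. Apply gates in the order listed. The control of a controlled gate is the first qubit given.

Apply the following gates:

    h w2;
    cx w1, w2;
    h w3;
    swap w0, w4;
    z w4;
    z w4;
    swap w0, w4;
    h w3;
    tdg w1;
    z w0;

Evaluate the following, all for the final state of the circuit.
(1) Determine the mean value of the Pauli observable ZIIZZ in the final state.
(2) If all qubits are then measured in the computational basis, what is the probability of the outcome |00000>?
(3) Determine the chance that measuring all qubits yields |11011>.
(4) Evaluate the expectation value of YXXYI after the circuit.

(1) The observable ZIIZZ averages to 1. Key observation: the block from step 3 through step 8 cancels to the identity and can be dropped.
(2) Outcome |00000> occurs with probability 1/2.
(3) Outcome |11011> occurs with probability 0.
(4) The expectation value of YXXYI is 0.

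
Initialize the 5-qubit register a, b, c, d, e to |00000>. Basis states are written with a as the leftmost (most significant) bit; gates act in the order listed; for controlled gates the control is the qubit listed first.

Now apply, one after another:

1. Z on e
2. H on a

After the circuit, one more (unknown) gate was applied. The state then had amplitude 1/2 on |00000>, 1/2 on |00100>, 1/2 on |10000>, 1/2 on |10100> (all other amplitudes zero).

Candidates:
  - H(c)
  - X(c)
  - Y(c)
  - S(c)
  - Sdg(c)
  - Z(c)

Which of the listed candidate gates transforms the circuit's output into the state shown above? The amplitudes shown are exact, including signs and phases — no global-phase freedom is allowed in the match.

The unique candidate consistent with the amplitudes is H(c).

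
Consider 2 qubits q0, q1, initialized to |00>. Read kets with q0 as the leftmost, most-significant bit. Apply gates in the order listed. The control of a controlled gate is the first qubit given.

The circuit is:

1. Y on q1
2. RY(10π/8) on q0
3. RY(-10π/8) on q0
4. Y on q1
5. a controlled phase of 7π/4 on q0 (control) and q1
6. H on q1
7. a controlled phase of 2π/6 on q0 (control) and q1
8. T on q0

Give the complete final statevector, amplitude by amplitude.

After the circuit, the state carries amplitude sqrt(2)/2 on |00>, sqrt(2)/2 on |01>, 0 on |10>, 0 on |11>. Key observation: steps 1-4 multiply out to the identity, so the circuit reduces to the remaining gates.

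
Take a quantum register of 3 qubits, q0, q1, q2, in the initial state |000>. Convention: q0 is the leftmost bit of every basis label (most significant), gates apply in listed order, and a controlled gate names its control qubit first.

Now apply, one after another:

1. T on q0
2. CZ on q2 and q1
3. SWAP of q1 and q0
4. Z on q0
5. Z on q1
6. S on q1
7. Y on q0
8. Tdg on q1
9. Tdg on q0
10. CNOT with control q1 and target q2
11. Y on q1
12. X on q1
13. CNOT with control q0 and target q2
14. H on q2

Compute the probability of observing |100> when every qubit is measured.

A full measurement returns |100> with probability 1/2.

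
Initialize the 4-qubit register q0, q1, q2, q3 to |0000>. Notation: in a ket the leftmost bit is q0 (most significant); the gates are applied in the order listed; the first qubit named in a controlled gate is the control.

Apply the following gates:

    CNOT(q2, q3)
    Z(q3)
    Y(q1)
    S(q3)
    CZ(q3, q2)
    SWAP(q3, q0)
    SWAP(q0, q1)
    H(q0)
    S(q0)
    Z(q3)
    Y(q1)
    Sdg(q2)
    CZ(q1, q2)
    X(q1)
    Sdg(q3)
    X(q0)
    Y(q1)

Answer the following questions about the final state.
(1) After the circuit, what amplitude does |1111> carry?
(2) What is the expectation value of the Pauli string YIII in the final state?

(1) The amplitude on |1111> is 0.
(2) In the final state, YIII has expectation 1.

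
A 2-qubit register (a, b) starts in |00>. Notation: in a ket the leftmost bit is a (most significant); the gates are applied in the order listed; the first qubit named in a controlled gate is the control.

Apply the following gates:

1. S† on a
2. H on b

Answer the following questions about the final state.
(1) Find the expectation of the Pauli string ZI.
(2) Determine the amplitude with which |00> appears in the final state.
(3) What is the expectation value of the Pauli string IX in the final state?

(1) The expectation value of ZI is 1.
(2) The amplitude on |00> is sqrt(2)/2.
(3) The observable IX averages to 1.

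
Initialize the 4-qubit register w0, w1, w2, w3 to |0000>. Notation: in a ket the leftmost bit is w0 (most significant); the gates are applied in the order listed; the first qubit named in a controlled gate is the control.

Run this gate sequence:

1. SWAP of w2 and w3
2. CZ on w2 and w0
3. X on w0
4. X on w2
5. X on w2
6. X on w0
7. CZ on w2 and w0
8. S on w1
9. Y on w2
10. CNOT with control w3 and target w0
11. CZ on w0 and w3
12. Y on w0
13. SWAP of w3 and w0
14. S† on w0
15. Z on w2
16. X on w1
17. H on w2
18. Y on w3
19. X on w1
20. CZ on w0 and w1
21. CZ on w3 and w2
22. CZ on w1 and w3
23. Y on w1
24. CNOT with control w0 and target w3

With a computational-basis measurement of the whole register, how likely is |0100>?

A full measurement returns |0100> with probability 1/2.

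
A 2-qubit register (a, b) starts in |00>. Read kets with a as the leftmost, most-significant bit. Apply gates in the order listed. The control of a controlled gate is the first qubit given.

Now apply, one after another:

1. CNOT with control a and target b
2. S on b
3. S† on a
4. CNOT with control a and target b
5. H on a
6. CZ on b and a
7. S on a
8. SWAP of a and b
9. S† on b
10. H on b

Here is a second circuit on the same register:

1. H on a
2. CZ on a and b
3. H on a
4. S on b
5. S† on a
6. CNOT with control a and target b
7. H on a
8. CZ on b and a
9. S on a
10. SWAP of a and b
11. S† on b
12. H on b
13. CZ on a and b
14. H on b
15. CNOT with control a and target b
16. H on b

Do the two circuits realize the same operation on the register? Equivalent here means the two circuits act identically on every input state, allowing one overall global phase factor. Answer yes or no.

No, they are not equivalent — no single phase factor reconciles the two unitaries.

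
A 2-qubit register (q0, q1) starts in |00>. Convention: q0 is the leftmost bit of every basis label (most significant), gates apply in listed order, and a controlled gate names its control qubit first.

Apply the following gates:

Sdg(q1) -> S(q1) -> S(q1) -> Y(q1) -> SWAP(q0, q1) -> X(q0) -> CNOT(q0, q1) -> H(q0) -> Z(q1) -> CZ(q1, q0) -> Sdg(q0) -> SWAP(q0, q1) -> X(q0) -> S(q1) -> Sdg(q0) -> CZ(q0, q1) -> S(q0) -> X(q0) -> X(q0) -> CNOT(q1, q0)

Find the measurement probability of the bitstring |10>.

The probability of measuring |10> is 1/2.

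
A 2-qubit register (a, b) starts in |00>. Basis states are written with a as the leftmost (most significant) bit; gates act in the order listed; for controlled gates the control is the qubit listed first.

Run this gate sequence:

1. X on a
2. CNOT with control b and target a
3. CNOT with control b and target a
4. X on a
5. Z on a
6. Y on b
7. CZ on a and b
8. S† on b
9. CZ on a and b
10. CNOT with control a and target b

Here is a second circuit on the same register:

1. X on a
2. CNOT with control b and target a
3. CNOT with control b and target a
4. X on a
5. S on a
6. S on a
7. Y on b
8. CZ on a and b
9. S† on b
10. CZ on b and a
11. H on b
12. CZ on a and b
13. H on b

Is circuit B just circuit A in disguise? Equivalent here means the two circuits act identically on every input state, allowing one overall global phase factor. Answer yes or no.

Yes: on every input state the two circuits agree up to one overall phase factor.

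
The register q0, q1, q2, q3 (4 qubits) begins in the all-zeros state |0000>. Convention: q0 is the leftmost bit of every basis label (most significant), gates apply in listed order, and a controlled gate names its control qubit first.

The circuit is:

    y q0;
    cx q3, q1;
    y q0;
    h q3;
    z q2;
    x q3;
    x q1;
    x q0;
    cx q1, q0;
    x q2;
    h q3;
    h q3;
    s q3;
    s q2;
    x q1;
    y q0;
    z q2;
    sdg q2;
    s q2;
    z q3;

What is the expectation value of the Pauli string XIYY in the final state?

In the final state, XIYY has expectation 0.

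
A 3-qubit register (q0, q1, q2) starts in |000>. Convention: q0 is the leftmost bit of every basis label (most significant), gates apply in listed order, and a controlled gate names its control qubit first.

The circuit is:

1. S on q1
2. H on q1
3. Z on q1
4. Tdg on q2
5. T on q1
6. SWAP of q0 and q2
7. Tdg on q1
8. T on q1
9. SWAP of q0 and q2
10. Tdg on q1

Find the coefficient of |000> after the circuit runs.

|000> carries amplitude sqrt(2)/2 in the final state.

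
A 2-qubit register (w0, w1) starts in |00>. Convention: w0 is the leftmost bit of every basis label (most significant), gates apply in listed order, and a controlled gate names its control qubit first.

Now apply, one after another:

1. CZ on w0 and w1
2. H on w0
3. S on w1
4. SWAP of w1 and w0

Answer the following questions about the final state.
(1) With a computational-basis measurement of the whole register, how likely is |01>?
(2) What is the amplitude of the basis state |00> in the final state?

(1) The probability of measuring |01> is 1/2.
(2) |00> carries amplitude sqrt(2)/2 in the final state.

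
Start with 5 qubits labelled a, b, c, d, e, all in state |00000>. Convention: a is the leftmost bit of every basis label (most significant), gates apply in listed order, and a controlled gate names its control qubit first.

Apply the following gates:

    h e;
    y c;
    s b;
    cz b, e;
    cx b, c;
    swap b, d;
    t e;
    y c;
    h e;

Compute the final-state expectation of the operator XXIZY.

The expectation value of XXIZY is 0.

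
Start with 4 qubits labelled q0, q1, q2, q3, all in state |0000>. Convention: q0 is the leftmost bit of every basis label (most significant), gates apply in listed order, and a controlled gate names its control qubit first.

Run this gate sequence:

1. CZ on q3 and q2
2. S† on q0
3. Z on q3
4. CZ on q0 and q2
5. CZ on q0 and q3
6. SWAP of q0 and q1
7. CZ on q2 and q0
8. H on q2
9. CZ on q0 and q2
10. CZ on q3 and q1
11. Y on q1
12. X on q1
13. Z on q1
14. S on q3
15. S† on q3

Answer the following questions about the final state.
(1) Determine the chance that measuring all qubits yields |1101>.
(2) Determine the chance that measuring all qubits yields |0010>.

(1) A full measurement returns |1101> with probability 0. Key observation: gates 14-15 undo each other exactly, leaving only the rest of the circuit to track.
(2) A full measurement returns |0010> with probability 1/2.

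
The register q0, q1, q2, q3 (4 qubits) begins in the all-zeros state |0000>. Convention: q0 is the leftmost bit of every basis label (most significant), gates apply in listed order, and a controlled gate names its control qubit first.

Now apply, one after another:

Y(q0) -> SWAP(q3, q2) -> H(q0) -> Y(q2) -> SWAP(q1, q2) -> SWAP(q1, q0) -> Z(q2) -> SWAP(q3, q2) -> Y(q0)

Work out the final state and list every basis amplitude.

The resulting statevector has amplitude sqrt(2)*I/2 on |0000>, -sqrt(2)*I/2 on |0100>, and 0 on every other basis state.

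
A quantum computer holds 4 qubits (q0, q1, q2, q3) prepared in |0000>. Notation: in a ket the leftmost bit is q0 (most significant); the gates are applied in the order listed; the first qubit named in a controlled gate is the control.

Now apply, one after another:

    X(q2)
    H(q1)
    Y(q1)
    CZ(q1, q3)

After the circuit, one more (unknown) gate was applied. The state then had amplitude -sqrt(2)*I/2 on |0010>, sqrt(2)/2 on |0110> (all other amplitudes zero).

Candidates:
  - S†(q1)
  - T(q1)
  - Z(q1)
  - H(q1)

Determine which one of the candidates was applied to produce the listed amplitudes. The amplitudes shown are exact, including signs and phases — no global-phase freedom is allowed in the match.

It was S†(q1) that produced the state shown.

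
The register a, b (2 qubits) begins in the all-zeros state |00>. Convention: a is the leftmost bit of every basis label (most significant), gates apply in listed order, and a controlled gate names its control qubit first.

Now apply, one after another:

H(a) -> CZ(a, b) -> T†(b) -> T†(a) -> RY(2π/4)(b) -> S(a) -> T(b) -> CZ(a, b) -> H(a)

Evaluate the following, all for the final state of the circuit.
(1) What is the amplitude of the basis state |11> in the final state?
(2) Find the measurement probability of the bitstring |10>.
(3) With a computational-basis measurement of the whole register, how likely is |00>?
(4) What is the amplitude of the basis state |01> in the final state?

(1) |11> carries amplitude sqrt(2)*(exp(I*pi/4) + I)/4 in the final state.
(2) A full measurement returns |10> with probability 1/4 - sqrt(2)/8.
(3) A full measurement returns |00> with probability sqrt(2)/8 + 1/4.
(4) The amplitude on |01> is sqrt(2)*(-I + exp(I*pi/4))/4.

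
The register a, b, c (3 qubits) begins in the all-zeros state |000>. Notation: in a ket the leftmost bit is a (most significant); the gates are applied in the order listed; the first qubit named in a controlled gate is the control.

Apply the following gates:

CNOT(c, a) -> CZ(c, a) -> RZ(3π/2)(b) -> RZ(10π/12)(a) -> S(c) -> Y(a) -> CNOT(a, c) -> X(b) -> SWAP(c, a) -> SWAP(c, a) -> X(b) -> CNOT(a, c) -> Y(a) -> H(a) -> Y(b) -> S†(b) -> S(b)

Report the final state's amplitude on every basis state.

The resulting statevector has amplitude -sqrt(2)*exp(I*pi/3)/2 on |010>, -sqrt(2)*exp(I*pi/3)/2 on |110>, and 0 on every other basis state. Key observation: steps 6-13 multiply out to the identity, so the circuit reduces to the remaining gates.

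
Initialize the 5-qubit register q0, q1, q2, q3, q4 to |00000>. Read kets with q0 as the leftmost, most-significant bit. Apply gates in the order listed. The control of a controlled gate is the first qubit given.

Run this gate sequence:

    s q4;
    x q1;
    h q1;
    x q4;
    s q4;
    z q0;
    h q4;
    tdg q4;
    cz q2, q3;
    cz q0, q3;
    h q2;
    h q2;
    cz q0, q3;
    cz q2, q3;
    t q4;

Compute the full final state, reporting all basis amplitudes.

After the circuit, the state carries amplitude I/2 on |00000>, -I/2 on |00001>, -I/2 on |01000>, I/2 on |01001>, and 0 on every other basis state. Key observation: steps 8-15 multiply out to the identity, so the circuit reduces to the remaining gates.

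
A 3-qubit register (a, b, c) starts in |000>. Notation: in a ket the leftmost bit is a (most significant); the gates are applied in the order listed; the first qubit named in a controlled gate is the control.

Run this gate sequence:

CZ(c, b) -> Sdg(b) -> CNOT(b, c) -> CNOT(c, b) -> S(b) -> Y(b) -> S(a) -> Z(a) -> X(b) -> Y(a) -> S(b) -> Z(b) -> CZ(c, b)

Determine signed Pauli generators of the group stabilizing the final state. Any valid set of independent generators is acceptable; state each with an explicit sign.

The stabilizer group can be generated by -ZII, +IZI, +IIZ, among other valid generating sets.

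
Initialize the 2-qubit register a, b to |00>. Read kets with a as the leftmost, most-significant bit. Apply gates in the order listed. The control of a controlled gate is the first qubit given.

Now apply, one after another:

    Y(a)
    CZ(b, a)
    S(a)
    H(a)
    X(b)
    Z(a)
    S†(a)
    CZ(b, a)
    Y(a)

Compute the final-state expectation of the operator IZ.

The expectation value of IZ is -1.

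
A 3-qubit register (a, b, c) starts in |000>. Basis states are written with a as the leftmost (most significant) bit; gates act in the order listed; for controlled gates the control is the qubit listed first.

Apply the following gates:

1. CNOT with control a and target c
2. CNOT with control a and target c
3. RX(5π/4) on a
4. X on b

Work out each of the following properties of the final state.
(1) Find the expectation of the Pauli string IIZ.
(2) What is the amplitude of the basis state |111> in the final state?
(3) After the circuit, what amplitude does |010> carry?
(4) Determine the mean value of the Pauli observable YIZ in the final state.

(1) The observable IIZ averages to 1. Key observation: steps 1-2 multiply out to the identity, so the circuit reduces to the remaining gates.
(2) The final state's coefficient on |111> equals 0.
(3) |010> carries amplitude -sqrt(2 - sqrt(2))/2 in the final state.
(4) In the final state, YIZ has expectation sqrt(2)/2.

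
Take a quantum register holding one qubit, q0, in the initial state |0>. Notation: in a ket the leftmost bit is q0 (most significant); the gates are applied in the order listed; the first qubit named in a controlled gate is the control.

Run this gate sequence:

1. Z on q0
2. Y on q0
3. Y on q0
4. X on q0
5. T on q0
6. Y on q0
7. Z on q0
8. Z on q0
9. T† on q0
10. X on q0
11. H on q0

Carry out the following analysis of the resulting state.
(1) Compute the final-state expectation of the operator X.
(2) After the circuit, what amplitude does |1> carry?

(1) The observable X averages to -1.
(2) The amplitude on |1> is sqrt(2)*exp(3*I*pi/4)/2.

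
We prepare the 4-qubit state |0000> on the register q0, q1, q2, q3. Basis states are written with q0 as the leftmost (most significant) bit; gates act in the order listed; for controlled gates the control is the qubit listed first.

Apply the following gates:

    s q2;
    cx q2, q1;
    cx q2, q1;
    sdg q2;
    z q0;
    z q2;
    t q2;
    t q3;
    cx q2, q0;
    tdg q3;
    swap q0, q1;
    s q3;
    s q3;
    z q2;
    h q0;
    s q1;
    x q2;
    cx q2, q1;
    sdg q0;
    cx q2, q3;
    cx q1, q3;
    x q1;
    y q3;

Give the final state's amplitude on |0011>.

|0011> carries amplitude sqrt(2)*I/2 in the final state. Key observation: the block from step 1 through step 4 cancels to the identity and can be dropped.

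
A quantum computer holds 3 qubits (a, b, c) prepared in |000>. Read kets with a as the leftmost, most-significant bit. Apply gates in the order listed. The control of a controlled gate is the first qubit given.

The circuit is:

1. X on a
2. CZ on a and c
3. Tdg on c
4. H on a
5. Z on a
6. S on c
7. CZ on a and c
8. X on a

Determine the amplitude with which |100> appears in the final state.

The final state's coefficient on |100> equals sqrt(2)/2.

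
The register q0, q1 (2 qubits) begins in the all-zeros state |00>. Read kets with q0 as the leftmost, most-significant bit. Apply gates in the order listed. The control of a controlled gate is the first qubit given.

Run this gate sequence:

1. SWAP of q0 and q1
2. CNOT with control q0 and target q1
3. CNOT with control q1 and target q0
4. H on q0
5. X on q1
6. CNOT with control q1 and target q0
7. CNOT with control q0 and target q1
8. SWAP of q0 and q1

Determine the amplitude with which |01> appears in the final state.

The final state's coefficient on |01> equals sqrt(2)/2.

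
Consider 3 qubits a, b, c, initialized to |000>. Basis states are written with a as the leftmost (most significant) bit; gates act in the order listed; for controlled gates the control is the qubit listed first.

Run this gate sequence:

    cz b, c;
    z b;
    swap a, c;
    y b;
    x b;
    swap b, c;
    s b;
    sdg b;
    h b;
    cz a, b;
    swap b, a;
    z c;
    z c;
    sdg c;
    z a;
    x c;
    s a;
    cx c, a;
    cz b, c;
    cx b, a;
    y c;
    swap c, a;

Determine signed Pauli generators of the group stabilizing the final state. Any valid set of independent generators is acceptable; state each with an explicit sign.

The stabilizer group can be generated by +IIY, +ZII, +IZI, among other valid generating sets.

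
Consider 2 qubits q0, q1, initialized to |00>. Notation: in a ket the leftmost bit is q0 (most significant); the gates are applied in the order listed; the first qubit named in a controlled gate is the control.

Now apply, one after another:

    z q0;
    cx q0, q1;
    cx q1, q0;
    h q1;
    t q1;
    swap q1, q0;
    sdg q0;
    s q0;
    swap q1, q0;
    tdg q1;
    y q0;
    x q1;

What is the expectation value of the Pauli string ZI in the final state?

In the final state, ZI has expectation -1.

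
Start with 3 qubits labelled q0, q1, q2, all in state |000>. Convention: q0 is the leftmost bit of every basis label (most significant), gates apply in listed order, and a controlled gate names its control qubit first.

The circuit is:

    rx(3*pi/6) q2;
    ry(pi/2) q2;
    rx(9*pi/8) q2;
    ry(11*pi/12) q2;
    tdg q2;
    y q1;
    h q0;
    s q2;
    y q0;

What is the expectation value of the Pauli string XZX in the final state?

In the final state, XZX has expectation -exp(I*pi/4)*sin(7*pi/16)**2/2 - sqrt(6)*I*exp(I*pi/4)*sin(7*pi/16)*cos(7*pi/16)/4 - I*sqrt(1/2 - sqrt(2)/4)*sqrt(sqrt(2)/4 + 1/2)*exp(-I*pi/4)*sin(7*pi/16)*cos(7*pi/16) + exp(-I*pi/4)*cos(7*pi/16)**2/2 + exp(I*pi/4)*cos(7*pi/16)**2/2 + I*sqrt(1/2 - sqrt(2)/4)*sqrt(sqrt(2)/4 + 1/2)*exp(I*pi/4)*sin(7*pi/16)*cos(7*pi/16) + sqrt(6)*I*exp(-I*pi/4)*sin(7*pi/16)*cos(7*pi/16)/4 - exp(-I*pi/4)*sin(7*pi/16)**2/2.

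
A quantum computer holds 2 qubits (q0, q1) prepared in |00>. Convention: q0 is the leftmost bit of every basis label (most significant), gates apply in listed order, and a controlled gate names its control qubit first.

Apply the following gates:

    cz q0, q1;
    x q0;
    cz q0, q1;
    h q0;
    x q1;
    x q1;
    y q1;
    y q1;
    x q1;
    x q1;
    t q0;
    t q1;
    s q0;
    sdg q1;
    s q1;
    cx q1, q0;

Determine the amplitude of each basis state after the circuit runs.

The final amplitudes are sqrt(2)/2 on |00>, 0 on |01>, -sqrt(2)*exp(3*I*pi/4)/2 on |10>, 0 on |11>. Key observation: gates 5-10 undo each other exactly, leaving only the rest of the circuit to track.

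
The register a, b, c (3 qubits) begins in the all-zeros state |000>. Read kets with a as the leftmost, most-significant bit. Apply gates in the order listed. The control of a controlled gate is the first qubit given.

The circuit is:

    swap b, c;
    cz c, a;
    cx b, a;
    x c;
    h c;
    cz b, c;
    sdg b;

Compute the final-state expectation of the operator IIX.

In the final state, IIX has expectation -1.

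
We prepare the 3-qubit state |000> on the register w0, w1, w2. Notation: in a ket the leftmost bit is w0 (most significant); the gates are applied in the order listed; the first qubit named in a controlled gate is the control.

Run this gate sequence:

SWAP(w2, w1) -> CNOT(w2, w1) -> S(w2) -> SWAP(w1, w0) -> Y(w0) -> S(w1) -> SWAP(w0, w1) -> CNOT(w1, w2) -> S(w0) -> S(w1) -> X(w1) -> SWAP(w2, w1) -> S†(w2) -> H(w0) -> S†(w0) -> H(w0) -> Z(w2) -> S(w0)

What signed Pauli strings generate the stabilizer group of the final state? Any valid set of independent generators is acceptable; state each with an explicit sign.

One valid set of independent stabilizer generators is -XII, -IZI, +IIZ (any independent generating set of the same group is equally correct).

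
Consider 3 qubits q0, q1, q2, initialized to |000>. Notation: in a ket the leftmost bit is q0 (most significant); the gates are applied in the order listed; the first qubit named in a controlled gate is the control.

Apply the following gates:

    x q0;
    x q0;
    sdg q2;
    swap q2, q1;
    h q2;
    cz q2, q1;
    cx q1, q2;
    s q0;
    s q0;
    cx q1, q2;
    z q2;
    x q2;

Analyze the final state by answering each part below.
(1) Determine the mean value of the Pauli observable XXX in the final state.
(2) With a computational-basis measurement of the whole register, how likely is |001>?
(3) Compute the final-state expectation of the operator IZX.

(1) The expectation value of XXX is 0. Key observation: gates 1-2 undo each other exactly, leaving only the rest of the circuit to track.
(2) Outcome |001> occurs with probability 1/2.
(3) The expectation value of IZX is -1.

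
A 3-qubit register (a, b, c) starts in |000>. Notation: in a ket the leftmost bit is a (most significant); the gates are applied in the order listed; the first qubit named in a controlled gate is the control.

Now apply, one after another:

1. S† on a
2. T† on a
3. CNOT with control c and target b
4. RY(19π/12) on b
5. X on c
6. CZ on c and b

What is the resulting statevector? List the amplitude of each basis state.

After the circuit, the state carries amplitude -sqrt(sqrt(2) + 2)/4 - sqrt(6 - 3*sqrt(2))/4 on |001>, -sqrt(3*sqrt(2) + 6)/4 + sqrt(2 - sqrt(2))/4 on |011>, and 0 on every other basis state.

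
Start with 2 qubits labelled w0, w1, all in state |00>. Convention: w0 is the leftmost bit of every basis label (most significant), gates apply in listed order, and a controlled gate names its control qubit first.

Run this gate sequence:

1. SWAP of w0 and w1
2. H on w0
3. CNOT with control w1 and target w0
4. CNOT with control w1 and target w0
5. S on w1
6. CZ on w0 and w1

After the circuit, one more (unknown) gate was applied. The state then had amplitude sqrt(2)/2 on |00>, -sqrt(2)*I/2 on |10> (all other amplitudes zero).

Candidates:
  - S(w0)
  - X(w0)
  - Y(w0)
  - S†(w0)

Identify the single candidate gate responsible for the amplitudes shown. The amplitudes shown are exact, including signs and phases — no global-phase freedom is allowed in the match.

The unique candidate consistent with the amplitudes is S†(w0). Key observation: the block from step 3 through step 4 cancels to the identity and can be dropped.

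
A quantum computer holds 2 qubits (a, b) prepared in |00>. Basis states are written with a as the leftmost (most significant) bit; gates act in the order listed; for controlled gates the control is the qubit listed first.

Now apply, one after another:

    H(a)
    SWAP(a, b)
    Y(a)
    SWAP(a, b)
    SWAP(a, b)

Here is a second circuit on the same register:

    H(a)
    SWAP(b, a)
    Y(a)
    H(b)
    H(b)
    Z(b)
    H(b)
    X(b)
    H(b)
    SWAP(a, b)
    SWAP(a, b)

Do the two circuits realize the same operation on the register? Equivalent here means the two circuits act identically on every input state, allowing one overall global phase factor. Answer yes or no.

Yes: on every input state the two circuits agree up to one overall phase factor.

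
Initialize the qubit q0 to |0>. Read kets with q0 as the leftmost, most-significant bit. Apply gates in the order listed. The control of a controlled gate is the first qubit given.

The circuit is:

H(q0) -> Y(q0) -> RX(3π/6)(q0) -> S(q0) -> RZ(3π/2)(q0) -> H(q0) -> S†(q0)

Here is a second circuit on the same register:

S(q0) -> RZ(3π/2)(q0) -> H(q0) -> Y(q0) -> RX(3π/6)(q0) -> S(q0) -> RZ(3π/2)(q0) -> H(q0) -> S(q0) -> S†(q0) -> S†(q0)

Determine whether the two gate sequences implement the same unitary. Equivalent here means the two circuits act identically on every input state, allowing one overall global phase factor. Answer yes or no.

Yes, they are equivalent — the unitaries differ by at most a global phase.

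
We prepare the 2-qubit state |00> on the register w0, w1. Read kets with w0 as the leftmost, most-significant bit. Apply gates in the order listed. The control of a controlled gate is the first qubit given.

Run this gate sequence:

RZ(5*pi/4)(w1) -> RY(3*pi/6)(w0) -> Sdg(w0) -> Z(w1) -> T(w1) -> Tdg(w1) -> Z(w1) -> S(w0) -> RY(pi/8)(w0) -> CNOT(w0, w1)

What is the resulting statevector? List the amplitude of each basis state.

The resulting statevector has amplitude -exp(3*I*pi/8)*sin(3*pi/16) on |00>, 0 on |01>, 0 on |10>, -exp(3*I*pi/8)*sin(5*pi/16) on |11>. Key observation: the block from step 3 through step 8 cancels to the identity and can be dropped.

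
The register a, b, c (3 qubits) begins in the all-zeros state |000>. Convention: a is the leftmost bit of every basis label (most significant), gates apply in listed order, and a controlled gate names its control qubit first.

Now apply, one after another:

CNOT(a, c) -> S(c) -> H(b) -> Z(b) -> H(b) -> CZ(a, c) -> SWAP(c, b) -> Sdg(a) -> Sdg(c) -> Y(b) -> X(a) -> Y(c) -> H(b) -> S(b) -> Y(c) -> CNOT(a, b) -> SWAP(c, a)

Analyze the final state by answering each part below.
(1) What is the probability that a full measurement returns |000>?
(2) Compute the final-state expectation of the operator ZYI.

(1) The probability of measuring |000> is 0.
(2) The observable ZYI averages to -1.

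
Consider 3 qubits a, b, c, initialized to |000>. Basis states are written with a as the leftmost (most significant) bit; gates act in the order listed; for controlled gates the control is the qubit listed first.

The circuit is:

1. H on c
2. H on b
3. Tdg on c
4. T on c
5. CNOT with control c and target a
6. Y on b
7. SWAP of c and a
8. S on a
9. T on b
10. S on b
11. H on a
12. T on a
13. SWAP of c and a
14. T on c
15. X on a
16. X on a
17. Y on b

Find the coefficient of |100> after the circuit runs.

|100> carries amplitude -sqrt(2)*exp(I*pi/4)/4 in the final state. Key observation: steps 15-16 multiply out to the identity, so the circuit reduces to the remaining gates.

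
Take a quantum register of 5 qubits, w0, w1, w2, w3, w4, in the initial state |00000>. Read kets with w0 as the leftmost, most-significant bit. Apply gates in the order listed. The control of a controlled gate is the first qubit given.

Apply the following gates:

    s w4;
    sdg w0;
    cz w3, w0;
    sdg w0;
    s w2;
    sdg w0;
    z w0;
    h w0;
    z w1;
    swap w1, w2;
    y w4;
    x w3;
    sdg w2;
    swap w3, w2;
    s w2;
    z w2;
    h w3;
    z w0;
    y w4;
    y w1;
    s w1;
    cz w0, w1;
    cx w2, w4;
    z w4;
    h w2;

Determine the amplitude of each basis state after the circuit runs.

The resulting statevector has amplitude -sqrt(2)*I/4 on |01001>, -sqrt(2)*I/4 on |01011>, sqrt(2)*I/4 on |01101>, sqrt(2)*I/4 on |01111>, -sqrt(2)*I/4 on |11001>, -sqrt(2)*I/4 on |11011>, sqrt(2)*I/4 on |11101>, sqrt(2)*I/4 on |11111>, and 0 on every other basis state.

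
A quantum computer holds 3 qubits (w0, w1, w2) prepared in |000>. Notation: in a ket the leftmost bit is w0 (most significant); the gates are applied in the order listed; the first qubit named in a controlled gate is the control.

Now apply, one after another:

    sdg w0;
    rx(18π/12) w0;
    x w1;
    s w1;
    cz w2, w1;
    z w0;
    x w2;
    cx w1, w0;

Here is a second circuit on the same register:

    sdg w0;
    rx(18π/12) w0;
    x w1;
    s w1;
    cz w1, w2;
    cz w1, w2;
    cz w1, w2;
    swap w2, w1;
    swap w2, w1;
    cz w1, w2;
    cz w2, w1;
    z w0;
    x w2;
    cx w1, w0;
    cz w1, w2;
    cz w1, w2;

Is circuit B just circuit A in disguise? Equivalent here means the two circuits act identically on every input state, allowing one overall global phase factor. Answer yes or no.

Yes — the two circuits implement the same unitary up to a global phase.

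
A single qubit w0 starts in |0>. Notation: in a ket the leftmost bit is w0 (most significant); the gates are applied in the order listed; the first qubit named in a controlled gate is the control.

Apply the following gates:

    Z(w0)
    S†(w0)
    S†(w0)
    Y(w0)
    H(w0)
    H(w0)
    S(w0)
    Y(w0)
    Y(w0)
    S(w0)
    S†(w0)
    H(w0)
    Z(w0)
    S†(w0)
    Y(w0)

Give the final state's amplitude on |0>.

|0> carries amplitude sqrt(2)/2 in the final state.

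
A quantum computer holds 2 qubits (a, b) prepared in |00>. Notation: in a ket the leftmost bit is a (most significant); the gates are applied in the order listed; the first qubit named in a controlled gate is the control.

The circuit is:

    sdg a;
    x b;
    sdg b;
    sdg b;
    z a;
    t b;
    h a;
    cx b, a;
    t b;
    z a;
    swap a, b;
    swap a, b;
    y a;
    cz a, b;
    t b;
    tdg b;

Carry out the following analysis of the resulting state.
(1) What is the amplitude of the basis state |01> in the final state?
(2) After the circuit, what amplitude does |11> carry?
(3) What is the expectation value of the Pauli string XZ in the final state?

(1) The amplitude on |01> is sqrt(2)/2.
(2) The final state's coefficient on |11> equals -sqrt(2)/2.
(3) The observable XZ averages to 1.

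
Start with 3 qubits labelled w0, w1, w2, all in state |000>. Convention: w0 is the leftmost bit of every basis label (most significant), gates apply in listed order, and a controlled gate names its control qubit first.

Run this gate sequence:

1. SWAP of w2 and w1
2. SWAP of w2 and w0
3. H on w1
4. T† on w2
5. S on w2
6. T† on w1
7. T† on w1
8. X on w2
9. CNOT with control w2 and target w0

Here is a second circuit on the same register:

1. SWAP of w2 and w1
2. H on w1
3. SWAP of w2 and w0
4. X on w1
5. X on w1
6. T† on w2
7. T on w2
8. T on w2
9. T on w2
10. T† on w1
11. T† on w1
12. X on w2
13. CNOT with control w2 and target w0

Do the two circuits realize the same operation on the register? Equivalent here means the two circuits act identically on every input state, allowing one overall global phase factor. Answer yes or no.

No — the two circuits implement different unitaries, even allowing a global phase.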